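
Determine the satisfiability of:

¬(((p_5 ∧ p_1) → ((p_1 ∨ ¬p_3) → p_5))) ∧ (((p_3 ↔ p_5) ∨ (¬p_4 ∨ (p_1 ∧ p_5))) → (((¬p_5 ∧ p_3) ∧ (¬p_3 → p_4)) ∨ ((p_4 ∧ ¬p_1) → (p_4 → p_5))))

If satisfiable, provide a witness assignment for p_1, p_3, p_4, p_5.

No satisfying assignment exists.

The conjunct ¬(((p_5 ∧ p_1) → ((p_1 ∨ ¬p_3) → p_5))) is unsatisfiable on its own:
  p_1=F, p_3=F, p_5=F: evaluates to False.
  p_1=F, p_3=F, p_5=T: evaluates to False.
  p_1=F, p_3=T, p_5=F: evaluates to False.
  p_1=F, p_3=T, p_5=T: evaluates to False.
  p_1=T, p_3=F, p_5=F: evaluates to False.
  p_1=T, p_3=F, p_5=T: evaluates to False.
  p_1=T, p_3=T, p_5=F: evaluates to False.
  p_1=T, p_3=T, p_5=T: evaluates to False.
So the whole conjunction is unsatisfiable.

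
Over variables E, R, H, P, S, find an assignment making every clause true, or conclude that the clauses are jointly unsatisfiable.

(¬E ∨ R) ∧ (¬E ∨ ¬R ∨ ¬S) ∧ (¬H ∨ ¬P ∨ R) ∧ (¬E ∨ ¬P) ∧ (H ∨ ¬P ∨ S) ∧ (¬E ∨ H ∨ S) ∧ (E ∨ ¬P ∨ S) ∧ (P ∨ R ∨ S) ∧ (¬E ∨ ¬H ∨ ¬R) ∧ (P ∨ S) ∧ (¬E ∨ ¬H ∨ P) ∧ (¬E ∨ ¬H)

E = False, R = True, H = False, P = False, S = True

Try E = True:
  (¬E ∨ R) forces R = True.
  (¬E ∨ ¬R ∨ ¬S) forces S = False.
  (¬E ∨ ¬P) forces P = False.
  clause (P ∨ S) is falsified — backtrack.
So E = False.
Set R = True.
Set H = False.
Set P = False.
  then (P ∨ S) forces S = True.
All clauses satisfied.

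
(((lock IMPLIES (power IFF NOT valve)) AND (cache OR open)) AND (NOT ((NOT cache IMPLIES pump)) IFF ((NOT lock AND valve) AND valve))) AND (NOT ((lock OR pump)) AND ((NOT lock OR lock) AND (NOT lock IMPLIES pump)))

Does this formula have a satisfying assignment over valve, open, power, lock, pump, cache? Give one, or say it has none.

Unsatisfiable

Case lock = True: the conjunct NOT ((lock OR pump)) becomes NOT ((True OR pump)) = False.
Case lock = False: the formula simplifies to ((cache OR open) AND (NOT ((NOT cache IMPLIES pump)) IFF (valve AND valve))) AND (NOT pump AND pump).
  pump = True: the conjunct NOT pump is False.
  pump = False: the conjunct pump is False.
Both cases fail — unsatisfiable.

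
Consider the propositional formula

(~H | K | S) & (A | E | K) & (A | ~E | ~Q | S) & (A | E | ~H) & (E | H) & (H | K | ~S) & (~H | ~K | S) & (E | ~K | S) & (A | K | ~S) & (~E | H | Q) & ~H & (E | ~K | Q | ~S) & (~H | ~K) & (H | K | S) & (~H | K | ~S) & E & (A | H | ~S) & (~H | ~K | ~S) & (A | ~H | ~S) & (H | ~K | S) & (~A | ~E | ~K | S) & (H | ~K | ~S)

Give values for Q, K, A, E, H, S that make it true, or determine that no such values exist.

Unsatisfiable

Case K = True:
  (~H) forces H = False.
  (E | H) forces E = True.
  (~E | H | Q) forces Q = True.
  (H | ~K | S) forces S = True.
  Clause (H | ~K | ~S) is falsified — contradiction.
Case K = False:
  (~H) forces H = False.
  (E | H) forces E = True.
  (H | K | ~S) forces S = False.
  Clause (H | K | S) is falsified — contradiction.
Both cases fail, so the formula is unsatisfiable.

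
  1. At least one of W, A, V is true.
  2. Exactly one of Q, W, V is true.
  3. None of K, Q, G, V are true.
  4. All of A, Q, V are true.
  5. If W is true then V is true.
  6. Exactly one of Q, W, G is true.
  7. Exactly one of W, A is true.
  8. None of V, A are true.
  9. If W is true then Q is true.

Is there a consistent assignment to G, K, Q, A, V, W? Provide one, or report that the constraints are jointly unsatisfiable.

Unsatisfiable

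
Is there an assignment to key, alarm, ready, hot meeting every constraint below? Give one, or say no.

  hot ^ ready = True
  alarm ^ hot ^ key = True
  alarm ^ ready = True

key = True, alarm = False, ready = True, hot = False

hot ^ ready = F ^ T = True ✓
alarm ^ hot ^ key = F ^ F ^ T = True ✓
alarm ^ ready = F ^ T = True ✓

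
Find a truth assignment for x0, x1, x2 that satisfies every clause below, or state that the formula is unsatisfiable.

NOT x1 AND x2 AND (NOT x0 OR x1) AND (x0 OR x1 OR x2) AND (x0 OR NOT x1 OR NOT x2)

Unit clause (NOT x1) forces x1 = False.
Unit clause (x2) forces x2 = True.
In (NOT x0 OR x1) only NOT x0 is left, so x0 = False.
All clauses satisfied.

x0: False, x1: False, x2: True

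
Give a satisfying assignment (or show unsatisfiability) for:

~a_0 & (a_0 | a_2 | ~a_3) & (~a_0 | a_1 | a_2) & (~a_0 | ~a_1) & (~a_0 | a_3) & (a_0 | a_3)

a_0 = False, a_1 = True, a_2 = True, a_3 = True

Unit clause (~a_0) forces a_0 = False.
In (a_0 | a_3) only a_3 is left, so a_3 = True.
In (a_0 | a_2 | ~a_3) only a_2 is left, so a_2 = True.
Set a_1 = True.
Check each clause:
  (~a_0): ~a_0 holds.
  (a_0 | a_2 | ~a_3): a_2 holds.
  (~a_0 | a_1 | a_2): ~a_0 holds.
  (~a_0 | ~a_1): ~a_0 holds.
  (~a_0 | a_3): ~a_0 holds.
  (a_0 | a_3): a_3 holds.
All clauses satisfied.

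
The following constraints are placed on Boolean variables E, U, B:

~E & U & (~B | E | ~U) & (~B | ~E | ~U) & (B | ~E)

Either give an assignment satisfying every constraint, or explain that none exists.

E=F; U=T; B=F

Unit clause (~E) forces E = False.
Unit clause (U) forces U = True.
In (~B | E | ~U) only ~B is left, so B = False.
All clauses satisfied.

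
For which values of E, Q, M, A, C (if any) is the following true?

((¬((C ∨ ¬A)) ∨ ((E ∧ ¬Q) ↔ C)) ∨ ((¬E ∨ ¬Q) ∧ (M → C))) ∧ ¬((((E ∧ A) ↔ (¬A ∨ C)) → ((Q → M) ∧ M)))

E = True, Q = False, M = False, A = True, C = True

  (¬((C ∨ ¬A)) ∨ ((E ∧ ¬Q) ↔ C)) ∨ ((¬E ∨ ¬Q) ∧ (M → C)) = True
    ¬((C ∨ ¬A)) ∨ ((E ∧ ¬Q) ↔ C) = True
      ¬((C ∨ ¬A)) = False
        C ∨ ¬A = True
          ¬A = False
      (E ∧ ¬Q) ↔ C = True
        E ∧ ¬Q = True
          ¬Q = True
    (¬E ∨ ¬Q) ∧ (M → C) = True
      ¬E ∨ ¬Q = True
        ¬E = False
        ¬Q = True
      M → C = True
  ¬((((E ∧ A) ↔ (¬A ∨ C)) → ((Q → M) ∧ M))) = True
    ((E ∧ A) ↔ (¬A ∨ C)) → ((Q → M) ∧ M) = False
      (E ∧ A) ↔ (¬A ∨ C) = True
        E ∧ A = True
        ¬A ∨ C = True
          ¬A = False
      (Q → M) ∧ M = False
        Q → M = True
Both conjuncts True, so the formula holds.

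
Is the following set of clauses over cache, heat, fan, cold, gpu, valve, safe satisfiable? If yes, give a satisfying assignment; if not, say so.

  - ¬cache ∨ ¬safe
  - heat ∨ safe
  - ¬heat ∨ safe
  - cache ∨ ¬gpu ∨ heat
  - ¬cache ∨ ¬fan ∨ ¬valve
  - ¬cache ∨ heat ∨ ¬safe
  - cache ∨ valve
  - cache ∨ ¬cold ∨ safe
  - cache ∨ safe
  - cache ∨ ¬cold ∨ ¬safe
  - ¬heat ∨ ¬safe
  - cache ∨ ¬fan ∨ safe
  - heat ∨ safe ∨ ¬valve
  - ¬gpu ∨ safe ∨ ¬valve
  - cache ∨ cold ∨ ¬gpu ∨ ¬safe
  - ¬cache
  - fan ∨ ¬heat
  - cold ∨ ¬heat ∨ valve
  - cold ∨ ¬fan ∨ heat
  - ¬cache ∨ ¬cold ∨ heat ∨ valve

Unit clause (¬cache) forces cache = False.
In (cache ∨ valve) only valve is left, so valve = True.
In (cache ∨ safe) only safe is left, so safe = True.
In (cache ∨ ¬cold ∨ ¬safe) only ¬cold is left, so cold = False.
In (¬heat ∨ ¬safe) only ¬heat is left, so heat = False.
In (cache ∨ cold ∨ ¬gpu ∨ ¬safe) only ¬gpu is left, so gpu = False.
In (cold ∨ ¬fan ∨ heat) only ¬fan is left, so fan = False.
All clauses satisfied.

cache = False, heat = False, fan = False, cold = False, gpu = False, valve = True, safe = True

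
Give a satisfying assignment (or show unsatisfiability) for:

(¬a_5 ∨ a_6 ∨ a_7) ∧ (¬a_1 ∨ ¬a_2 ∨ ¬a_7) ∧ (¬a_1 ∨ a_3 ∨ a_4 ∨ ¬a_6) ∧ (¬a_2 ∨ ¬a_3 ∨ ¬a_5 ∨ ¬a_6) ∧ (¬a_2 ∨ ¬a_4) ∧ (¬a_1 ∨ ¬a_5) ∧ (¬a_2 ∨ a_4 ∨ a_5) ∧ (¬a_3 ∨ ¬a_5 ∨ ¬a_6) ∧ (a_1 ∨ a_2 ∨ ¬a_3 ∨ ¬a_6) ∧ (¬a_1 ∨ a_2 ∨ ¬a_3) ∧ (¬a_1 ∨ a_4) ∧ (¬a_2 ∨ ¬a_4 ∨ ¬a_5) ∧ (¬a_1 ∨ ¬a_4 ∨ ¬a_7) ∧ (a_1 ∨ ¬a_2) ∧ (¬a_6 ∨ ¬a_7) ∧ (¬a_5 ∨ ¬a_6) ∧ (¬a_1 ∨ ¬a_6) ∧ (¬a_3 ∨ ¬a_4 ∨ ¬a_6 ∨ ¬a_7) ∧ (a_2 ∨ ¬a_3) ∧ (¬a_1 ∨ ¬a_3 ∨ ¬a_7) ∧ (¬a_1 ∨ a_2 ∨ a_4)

Set a_1 = False.
  then (a_1 ∨ ¬a_2) forces a_2 = False.
  then (a_2 ∨ ¬a_3) forces a_3 = False.
Set a_4 = False.
Set a_5 = False.
Set a_6 = True.
  then (¬a_6 ∨ ¬a_7) forces a_7 = False.
All clauses satisfied.

a_1=F; a_2=F; a_3=F; a_4=F; a_5=F; a_6=T; a_7=F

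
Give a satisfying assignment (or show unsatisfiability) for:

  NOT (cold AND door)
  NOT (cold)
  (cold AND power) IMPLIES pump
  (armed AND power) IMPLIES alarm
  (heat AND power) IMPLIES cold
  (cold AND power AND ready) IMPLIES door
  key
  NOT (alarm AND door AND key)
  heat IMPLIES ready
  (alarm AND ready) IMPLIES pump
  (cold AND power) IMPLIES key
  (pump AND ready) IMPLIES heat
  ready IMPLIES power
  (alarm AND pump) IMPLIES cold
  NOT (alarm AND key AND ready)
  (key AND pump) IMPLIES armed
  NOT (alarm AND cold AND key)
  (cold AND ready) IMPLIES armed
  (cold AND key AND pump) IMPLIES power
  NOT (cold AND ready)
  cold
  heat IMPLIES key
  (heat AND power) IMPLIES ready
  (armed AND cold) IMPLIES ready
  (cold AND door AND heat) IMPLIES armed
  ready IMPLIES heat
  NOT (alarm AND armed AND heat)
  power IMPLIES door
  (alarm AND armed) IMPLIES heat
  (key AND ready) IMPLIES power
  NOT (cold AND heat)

UNSATISFIABLE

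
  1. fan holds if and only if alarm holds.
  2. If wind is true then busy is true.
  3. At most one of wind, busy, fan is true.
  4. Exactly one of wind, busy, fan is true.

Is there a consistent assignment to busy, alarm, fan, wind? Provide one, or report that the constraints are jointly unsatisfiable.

busy: False, alarm: True, fan: True, wind: False

  (1) fan=T, alarm=T — same ✓
  (2) wind=F ⇒ busy: vacuous ✓
  (3) {wind, busy, fan}: 1 true — at most one ✓
  (4) {wind, busy, fan}: 1 true — exactly one ✓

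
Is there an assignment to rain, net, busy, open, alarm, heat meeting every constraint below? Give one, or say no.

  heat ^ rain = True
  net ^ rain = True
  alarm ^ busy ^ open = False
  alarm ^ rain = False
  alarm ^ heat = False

The formula is unsatisfiable.

Adding constraints 1, 4, 5 mod 2: every variable appears an even number of times on the left, so the left side is 0.
But the right sides sum to 1 (mod 2). 0 ≠ 1 — the system is inconsistent.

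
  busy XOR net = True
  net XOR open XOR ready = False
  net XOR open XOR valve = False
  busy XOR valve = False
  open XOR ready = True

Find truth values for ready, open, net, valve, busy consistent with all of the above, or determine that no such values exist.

ready=F; open=T; net=T; valve=F; busy=F

busy XOR net = F XOR T = True ✓
net XOR open XOR ready = T XOR T XOR F = False ✓
net XOR open XOR valve = T XOR T XOR F = False ✓
busy XOR valve = F XOR F = False ✓
open XOR ready = T XOR F = True ✓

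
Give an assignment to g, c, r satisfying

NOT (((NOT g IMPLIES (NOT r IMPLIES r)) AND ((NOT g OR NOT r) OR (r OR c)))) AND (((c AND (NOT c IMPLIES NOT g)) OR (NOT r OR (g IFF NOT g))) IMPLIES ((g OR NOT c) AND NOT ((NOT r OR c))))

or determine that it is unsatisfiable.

Case r = True: the conjunct NOT (((NOT g IMPLIES (NOT r IMPLIES r)) AND ((NOT g OR NOT r) OR (r OR c)))) becomes NOT ((True AND True)) = False.
Case r = False: the conjunct ((c AND (NOT c IMPLIES NOT g)) OR (NOT r OR (g IFF NOT g))) IMPLIES ((g OR NOT c) AND NOT ((NOT r OR c))) becomes ((c AND (NOT c IMPLIES NOT g)) OR True) IMPLIES ((g OR NOT c) AND False) = False.
Both cases fail — unsatisfiable.

No satisfying assignment exists.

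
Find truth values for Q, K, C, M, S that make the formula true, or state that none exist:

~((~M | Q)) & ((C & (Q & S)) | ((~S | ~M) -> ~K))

Q: False; K: False; C: True; M: True; S: True

  ~((~M | Q)) = True
    ~M | Q = False
      ~M = False
  (C & (Q & S)) | ((~S | ~M) -> ~K) = True
    C & (Q & S) = False
      Q & S = False
    (~S | ~M) -> ~K = True
      ~S | ~M = False
        ~S = False
        ~M = False
      ~K = True
Both conjuncts True, so the formula holds.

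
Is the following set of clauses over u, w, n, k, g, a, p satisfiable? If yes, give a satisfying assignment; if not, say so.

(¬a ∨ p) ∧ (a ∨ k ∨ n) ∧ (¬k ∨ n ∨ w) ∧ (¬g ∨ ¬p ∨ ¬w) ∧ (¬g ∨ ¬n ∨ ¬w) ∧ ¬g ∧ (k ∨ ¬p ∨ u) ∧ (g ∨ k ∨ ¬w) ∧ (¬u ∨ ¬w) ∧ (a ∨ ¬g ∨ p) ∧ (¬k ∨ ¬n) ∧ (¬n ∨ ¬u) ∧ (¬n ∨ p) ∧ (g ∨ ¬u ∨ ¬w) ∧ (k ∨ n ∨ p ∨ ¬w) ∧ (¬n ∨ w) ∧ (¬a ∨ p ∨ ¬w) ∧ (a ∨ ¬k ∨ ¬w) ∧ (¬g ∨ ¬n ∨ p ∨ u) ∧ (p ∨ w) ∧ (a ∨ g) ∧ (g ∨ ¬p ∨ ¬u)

Unit clause (¬g) forces g = False.
In (a ∨ g) only a is left, so a = True.
In (¬a ∨ p) only p is left, so p = True.
In (g ∨ ¬p ∨ ¬u) only ¬u is left, so u = False.
In (k ∨ ¬p ∨ u) only k is left, so k = True.
In (¬k ∨ ¬n) only ¬n is left, so n = False.
In (¬k ∨ n ∨ w) only w is left, so w = True.
All clauses satisfied.

u = False; w = True; n = False; k = True; g = False; a = True; p = True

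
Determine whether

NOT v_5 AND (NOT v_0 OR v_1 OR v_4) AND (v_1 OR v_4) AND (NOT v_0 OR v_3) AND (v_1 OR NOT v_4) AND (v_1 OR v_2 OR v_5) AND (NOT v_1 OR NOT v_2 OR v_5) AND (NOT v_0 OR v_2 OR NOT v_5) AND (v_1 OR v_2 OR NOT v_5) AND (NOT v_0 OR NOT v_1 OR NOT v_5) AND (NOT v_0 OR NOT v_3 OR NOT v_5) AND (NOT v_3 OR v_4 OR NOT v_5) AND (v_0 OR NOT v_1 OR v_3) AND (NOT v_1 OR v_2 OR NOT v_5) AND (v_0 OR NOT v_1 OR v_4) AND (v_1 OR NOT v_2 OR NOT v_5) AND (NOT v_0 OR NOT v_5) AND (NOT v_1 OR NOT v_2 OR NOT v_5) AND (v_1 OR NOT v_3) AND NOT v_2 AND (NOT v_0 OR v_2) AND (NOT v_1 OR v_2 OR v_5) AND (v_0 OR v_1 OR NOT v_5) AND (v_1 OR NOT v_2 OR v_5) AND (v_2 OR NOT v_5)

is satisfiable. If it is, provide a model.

Case v_2 = True:
  Clause (NOT v_2) is falsified — contradiction.
Case v_2 = False:
  (NOT v_5) forces v_5 = False.
  (v_1 OR v_2 OR v_5) forces v_1 = True.
  Clause (NOT v_1 OR v_2 OR v_5) is falsified — contradiction.
Both cases fail, so the formula is unsatisfiable.

No satisfying assignment exists.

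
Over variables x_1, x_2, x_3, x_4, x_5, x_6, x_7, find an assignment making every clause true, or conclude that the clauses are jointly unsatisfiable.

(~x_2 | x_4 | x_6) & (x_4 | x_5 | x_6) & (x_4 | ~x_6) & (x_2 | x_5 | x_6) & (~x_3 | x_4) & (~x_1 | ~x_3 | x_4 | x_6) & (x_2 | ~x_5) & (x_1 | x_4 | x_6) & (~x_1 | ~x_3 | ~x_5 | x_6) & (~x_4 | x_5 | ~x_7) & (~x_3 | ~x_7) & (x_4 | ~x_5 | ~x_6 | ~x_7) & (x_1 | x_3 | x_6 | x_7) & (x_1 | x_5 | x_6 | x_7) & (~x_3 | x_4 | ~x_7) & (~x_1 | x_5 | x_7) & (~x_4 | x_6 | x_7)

Set x_1 = False.
Set x_2 = True.
Set x_3 = True.
  then (~x_3 | x_4) forces x_4 = True.
  then (~x_3 | ~x_7) forces x_7 = False.
  then (~x_4 | x_6 | x_7) forces x_6 = True.
Set x_5 = True.
All clauses satisfied.

x_1 = False, x_2 = True, x_3 = True, x_4 = True, x_5 = True, x_6 = True, x_7 = False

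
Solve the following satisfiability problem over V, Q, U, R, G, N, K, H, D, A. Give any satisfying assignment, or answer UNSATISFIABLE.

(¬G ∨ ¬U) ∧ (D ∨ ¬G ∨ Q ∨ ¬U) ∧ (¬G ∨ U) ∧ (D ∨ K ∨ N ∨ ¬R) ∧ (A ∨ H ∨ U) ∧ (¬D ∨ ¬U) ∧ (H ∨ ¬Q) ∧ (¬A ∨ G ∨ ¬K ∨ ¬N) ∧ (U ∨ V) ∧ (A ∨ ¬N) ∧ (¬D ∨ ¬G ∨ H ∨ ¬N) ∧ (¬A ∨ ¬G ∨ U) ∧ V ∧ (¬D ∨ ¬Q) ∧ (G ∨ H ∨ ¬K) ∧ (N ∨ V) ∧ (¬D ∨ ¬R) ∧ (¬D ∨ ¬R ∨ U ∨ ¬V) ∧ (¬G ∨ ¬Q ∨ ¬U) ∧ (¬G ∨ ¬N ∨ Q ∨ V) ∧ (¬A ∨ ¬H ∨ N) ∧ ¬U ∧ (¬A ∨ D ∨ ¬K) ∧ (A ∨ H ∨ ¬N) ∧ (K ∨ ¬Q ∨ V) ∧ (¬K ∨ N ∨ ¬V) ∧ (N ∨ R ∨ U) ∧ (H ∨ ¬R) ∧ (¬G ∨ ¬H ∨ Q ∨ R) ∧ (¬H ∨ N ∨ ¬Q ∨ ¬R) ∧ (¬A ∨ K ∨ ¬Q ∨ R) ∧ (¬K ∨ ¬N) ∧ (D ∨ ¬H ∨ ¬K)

Unit clause (V) forces V = True.
Unit clause (¬U) forces U = False.
In (¬G ∨ U) only ¬G is left, so G = False.
Set Q = False.
Set R = False.
  then (N ∨ R ∨ U) forces N = True.
  then (¬K ∨ ¬N) forces K = False.
  then (A ∨ ¬N) forces A = True.
Set H = False.
Set D = True.
All clauses satisfied.

V = True, Q = False, U = False, R = False, G = False, N = True, K = False, H = False, D = True, A = True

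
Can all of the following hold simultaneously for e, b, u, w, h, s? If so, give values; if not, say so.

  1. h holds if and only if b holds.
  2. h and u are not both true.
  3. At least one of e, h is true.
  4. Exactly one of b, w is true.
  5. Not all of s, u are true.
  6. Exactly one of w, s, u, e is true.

e = True, b = True, u = False, w = False, h = True, s = False

  (1) h=T, b=T — same ✓
  (2) h=T, u=F — not both ✓
  (3) {e, h}: 2 true — at least one ✓
  (4) {b, w}: 1 true — exactly one ✓
  (5) {s, u}: 0/2 true — not all ✓
  (6) {w, s, u, e}: 1 true — exactly one ✓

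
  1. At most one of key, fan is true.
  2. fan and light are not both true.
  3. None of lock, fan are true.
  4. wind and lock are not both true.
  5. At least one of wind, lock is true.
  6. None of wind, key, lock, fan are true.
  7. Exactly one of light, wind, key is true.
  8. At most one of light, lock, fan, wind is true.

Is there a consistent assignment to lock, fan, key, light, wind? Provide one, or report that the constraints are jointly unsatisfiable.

Unsatisfiable — no assignment works.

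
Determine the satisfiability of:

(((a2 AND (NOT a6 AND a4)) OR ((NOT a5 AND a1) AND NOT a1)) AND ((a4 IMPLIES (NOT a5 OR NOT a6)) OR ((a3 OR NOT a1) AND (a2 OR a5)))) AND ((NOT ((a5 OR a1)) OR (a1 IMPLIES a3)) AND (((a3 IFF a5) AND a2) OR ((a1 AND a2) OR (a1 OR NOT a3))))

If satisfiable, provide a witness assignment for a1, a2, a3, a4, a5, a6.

a1: False, a2: True, a3: False, a4: True, a5: False, a6: False

  ((a2 AND (NOT a6 AND a4)) OR ((NOT a5 AND a1) AND NOT a1)) AND ((a4 IMPLIES (NOT a5 OR NOT a6)) OR ((a3 OR NOT a1) AND (a2 OR a5))) = True
    (a2 AND (NOT a6 AND a4)) OR ((NOT a5 AND a1) AND NOT a1) = True
      a2 AND (NOT a6 AND a4) = True
        NOT a6 AND a4 = True
          NOT a6 = True
      (NOT a5 AND a1) AND NOT a1 = False
        NOT a5 AND a1 = False
          NOT a5 = True
        NOT a1 = True
    (a4 IMPLIES (NOT a5 OR NOT a6)) OR ((a3 OR NOT a1) AND (a2 OR a5)) = True
      a4 IMPLIES (NOT a5 OR NOT a6) = True
        NOT a5 OR NOT a6 = True
          NOT a5 = True
          NOT a6 = True
      (a3 OR NOT a1) AND (a2 OR a5) = True
        a3 OR NOT a1 = True
          NOT a1 = True
        a2 OR a5 = True
  (NOT ((a5 OR a1)) OR (a1 IMPLIES a3)) AND (((a3 IFF a5) AND a2) OR ((a1 AND a2) OR (a1 OR NOT a3))) = True
    NOT ((a5 OR a1)) OR (a1 IMPLIES a3) = True
      NOT ((a5 OR a1)) = True
        a5 OR a1 = False
      a1 IMPLIES a3 = True
    ((a3 IFF a5) AND a2) OR ((a1 AND a2) OR (a1 OR NOT a3)) = True
      (a3 IFF a5) AND a2 = True
        a3 IFF a5 = True
      (a1 AND a2) OR (a1 OR NOT a3) = True
        a1 AND a2 = False
        a1 OR NOT a3 = True
          NOT a3 = True
Both conjuncts True, so the formula holds.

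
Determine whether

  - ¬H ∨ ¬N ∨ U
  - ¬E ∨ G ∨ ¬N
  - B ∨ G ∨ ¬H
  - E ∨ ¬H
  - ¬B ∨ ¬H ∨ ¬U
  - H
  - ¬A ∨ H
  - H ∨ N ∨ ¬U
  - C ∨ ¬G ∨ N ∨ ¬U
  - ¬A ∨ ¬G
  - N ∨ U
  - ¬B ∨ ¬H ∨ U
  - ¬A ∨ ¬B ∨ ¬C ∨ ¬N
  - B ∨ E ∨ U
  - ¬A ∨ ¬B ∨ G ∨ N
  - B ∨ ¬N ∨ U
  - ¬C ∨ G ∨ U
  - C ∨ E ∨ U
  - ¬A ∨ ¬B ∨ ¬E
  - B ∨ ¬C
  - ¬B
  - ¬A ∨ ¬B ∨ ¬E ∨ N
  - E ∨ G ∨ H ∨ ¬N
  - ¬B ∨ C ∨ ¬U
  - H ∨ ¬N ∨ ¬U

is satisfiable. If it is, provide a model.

Unit clause (H) forces H = True.
Unit clause (¬B) forces B = False.
In (B ∨ G ∨ ¬H) only G is left, so G = True.
In (E ∨ ¬H) only E is left, so E = True.
In (¬A ∨ ¬G) only ¬A is left, so A = False.
In (B ∨ ¬C) only ¬C is left, so C = False.
Try N = False:
  (C ∨ ¬G ∨ N ∨ ¬U) forces U = False.
  clause (N ∨ U) is falsified — backtrack.
So N = True.
  then (¬H ∨ ¬N ∨ U) forces U = True.
All clauses satisfied.

G: True, N: True, U: True, H: True, C: False, A: False, B: False, E: True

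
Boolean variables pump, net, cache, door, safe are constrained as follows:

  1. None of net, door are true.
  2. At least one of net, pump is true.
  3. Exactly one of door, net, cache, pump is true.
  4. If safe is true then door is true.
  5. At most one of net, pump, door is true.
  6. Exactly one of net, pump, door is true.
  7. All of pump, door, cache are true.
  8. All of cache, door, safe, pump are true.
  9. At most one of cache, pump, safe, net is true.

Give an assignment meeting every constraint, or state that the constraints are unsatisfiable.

Case door = True:
  Constraint (1) is violated (door=T) — contradiction.
Case door = False:
  Constraint (7) is violated (door=F) — contradiction.
Both cases fail — unsatisfiable.

The formula is unsatisfiable.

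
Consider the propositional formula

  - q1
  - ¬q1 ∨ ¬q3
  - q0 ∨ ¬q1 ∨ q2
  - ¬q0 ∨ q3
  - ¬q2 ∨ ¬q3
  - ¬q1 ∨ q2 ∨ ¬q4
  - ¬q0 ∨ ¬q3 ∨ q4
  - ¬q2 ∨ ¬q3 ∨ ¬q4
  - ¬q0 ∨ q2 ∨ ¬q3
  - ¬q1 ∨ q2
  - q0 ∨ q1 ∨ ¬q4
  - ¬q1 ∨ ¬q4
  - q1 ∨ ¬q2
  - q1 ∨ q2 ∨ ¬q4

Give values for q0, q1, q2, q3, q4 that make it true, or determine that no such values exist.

Unit clause (q1) forces q1 = True.
In (¬q1 ∨ ¬q3) only ¬q3 is left, so q3 = False.
In (¬q0 ∨ q3) only ¬q0 is left, so q0 = False.
In (¬q1 ∨ q2) only q2 is left, so q2 = True.
In (¬q1 ∨ ¬q4) only ¬q4 is left, so q4 = False.
All clauses satisfied.

q0 = False; q1 = True; q2 = True; q3 = False; q4 = False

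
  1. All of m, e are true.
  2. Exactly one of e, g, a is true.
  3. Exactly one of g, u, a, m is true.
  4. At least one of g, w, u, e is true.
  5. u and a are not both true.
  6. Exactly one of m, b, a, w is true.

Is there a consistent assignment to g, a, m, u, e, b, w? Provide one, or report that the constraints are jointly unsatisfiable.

g=F; a=F; m=T; u=F; e=T; b=F; w=F

  (1) {m, e}: all 2 true ✓
  (2) {e, g, a}: 1 true — exactly one ✓
  (3) {g, u, a, m}: 1 true — exactly one ✓
  (4) {g, w, u, e}: 1 true — at least one ✓
  (5) u=F, a=F — not both ✓
  (6) {m, b, a, w}: 1 true — exactly one ✓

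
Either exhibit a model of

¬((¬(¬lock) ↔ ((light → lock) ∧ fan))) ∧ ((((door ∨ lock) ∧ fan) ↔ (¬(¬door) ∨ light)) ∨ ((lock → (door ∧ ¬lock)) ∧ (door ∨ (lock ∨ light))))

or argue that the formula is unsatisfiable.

light: False, door: True, lock: False, fan: True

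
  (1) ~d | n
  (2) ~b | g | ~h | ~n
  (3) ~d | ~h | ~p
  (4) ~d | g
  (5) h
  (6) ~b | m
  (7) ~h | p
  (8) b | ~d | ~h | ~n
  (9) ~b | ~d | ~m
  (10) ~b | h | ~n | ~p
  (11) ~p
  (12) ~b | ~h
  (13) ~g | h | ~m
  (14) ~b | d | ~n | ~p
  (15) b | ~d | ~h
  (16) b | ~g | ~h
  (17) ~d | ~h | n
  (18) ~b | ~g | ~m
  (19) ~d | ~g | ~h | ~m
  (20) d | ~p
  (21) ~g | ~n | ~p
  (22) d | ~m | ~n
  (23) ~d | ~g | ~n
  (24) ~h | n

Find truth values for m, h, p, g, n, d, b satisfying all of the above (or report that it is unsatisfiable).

UNSATISFIABLE

Case h = True:
  (~h | p) forces p = True.
  Clause (~p) is falsified — contradiction.
Case h = False:
  Clause (h) is falsified — contradiction.
Both cases fail, so the formula is unsatisfiable.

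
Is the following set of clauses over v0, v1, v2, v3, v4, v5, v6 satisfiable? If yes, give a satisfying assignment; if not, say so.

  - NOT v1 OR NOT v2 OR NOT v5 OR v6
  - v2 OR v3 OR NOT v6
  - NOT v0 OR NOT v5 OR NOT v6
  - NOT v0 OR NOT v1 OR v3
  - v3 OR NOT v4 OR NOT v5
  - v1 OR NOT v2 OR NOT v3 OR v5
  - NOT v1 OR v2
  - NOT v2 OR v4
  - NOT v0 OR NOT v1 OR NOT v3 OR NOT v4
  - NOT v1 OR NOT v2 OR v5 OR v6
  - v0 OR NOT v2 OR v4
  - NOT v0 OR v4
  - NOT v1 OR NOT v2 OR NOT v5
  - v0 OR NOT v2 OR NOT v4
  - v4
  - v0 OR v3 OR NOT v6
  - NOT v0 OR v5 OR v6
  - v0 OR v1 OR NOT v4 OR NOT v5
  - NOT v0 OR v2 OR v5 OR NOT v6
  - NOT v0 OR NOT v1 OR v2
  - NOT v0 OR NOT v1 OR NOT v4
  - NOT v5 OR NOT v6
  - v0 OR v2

Unit clause (v4) forces v4 = True.
Try v0 = False:
  (v0 OR NOT v2 OR NOT v4) forces v2 = False.
  clause (v0 OR v2) is falsified — backtrack.
So v0 = True.
  then (NOT v0 OR NOT v1 OR NOT v4) forces v1 = False.
Set v2 = False.
Set v3 = True.
Try v5 = False:
  (NOT v0 OR v5 OR v6) forces v6 = True.
  clause (NOT v0 OR v2 OR v5 OR NOT v6) is falsified — backtrack.
So v5 = True.
  then (NOT v0 OR NOT v5 OR NOT v6) forces v6 = False.
All clauses satisfied.

v0: True, v1: False, v2: False, v3: True, v4: True, v5: True, v6: False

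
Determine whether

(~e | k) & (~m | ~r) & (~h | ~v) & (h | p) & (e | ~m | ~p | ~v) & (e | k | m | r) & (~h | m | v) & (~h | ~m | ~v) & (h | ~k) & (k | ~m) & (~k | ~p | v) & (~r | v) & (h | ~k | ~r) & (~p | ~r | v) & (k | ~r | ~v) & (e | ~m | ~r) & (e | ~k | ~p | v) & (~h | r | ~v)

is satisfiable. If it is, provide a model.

h = True; e = False; k = True; p = False; v = False; m = True; r = False

Set h = True.
  then (~h | ~v) forces v = False.
  then (~h | m | v) forces m = True.
  then (k | ~m) forces k = True.
  then (~k | ~p | v) forces p = False.
  then (~r | v) forces r = False.
Set e = False.
All clauses satisfied.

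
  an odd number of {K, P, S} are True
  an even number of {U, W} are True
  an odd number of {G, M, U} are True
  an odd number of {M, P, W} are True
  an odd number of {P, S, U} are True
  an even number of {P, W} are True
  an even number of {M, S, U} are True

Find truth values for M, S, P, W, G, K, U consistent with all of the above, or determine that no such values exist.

M: True; S: True; P: False; W: False; G: False; K: False; U: False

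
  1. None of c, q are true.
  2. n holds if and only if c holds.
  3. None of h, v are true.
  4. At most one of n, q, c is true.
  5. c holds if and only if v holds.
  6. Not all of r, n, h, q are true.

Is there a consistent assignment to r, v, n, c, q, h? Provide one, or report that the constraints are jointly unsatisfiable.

r=T, v=F, n=F, c=F, q=F, h=F

  (1) {c, q}: 0 true — none ✓
  (2) n=F, c=F — same ✓
  (3) {h, v}: 0 true — none ✓
  (4) {n, q, c}: 0 true — at most one ✓
  (5) c=F, v=F — same ✓
  (6) {r, n, h, q}: 1/4 true — not all ✓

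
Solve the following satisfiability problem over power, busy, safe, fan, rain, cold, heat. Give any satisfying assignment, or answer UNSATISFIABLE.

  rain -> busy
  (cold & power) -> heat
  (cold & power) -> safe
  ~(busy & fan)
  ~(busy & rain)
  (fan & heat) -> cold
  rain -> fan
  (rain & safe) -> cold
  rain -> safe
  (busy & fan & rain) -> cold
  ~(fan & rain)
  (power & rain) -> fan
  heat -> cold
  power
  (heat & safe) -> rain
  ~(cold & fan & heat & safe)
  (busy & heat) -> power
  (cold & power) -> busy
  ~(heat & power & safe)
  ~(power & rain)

power=T, busy=T, safe=F, fan=F, rain=F, cold=F, heat=F

Unit clause (power) forces power = True.
In (~power | ~rain) only ~rain is left, so rain = False.
Set busy = True.
  then (~busy | ~fan) forces fan = False.
Set safe = False.
  then (~cold | ~power | safe) forces cold = False.
  then (cold | ~heat) forces heat = False.
All clauses satisfied.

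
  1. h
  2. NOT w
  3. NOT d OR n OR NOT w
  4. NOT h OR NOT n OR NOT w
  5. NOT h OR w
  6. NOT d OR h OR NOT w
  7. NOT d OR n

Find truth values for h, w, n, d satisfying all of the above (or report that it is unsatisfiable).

Case h = True:
  (NOT w) forces w = False.
  Clause (NOT h OR w) is falsified — contradiction.
Case h = False:
  Clause (h) is falsified — contradiction.
Both cases fail, so the formula is unsatisfiable.

UNSATISFIABLE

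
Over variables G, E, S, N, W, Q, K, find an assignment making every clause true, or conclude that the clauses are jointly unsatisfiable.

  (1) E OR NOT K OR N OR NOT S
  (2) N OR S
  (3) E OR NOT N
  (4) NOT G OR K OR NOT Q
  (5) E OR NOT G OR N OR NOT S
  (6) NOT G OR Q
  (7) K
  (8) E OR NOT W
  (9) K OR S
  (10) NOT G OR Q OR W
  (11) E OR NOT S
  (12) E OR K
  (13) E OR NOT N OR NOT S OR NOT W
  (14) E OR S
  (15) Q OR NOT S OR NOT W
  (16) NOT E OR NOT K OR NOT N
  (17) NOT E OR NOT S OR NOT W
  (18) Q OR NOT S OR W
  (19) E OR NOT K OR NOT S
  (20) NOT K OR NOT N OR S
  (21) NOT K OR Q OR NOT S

G: False, E: True, S: True, N: False, W: False, Q: True, K: True

Unit clause (K) forces K = True.
Set G = False.
Try E = False:
  (E OR NOT N) forces N = False.
  (E OR NOT K OR N OR NOT S) forces S = False.
  clause (N OR S) is falsified — backtrack.
So E = True.
  then (NOT E OR NOT K OR NOT N) forces N = False.
  then (N OR S) forces S = True.
  then (NOT E OR NOT S OR NOT W) forces W = False.
  then (Q OR NOT S OR W) forces Q = True.
All clauses satisfied.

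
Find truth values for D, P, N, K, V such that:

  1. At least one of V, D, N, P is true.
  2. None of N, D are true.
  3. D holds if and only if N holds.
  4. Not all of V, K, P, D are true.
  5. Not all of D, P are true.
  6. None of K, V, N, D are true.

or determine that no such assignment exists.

D=F; P=T; N=F; K=F; V=F

  (1) {V, D, N, P}: 1 true — at least one ✓
  (2) {N, D}: 0 true — none ✓
  (3) D=F, N=F — same ✓
  (4) {V, K, P, D}: 1/4 true — not all ✓
  (5) {D, P}: 1/2 true — not all ✓
  (6) {K, V, N, D}: 0 true — none ✓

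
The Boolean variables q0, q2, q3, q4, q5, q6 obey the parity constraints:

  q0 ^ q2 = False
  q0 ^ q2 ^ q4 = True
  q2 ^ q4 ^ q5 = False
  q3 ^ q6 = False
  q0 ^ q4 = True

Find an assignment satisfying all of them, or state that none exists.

q0 = False, q2 = False, q3 = False, q4 = True, q5 = True, q6 = False

q0 ^ q2 = F ^ F = False ✓
q0 ^ q2 ^ q4 = F ^ F ^ T = True ✓
q2 ^ q4 ^ q5 = F ^ T ^ T = False ✓
q3 ^ q6 = F ^ F = False ✓
q0 ^ q4 = F ^ T = True ✓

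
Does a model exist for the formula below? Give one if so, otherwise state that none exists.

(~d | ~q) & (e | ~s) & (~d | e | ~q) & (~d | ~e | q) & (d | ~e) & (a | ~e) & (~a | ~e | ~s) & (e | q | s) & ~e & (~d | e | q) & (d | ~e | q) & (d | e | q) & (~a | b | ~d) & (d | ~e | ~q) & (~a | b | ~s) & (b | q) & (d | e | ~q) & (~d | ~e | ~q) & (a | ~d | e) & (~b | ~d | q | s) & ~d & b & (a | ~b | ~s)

Unsatisfiable — no assignment works.

Case e = True:
  Clause (~e) is falsified — contradiction.
Case e = False:
  (e | ~s) forces s = False.
  (e | q | s) forces q = True.
  (~d | ~q) forces d = False.
  Clause (d | e | ~q) is falsified — contradiction.
Both cases fail, so the formula is unsatisfiable.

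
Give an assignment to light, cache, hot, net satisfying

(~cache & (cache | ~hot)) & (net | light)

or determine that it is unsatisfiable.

light=T, cache=F, hot=F, net=T

  ~cache & (cache | ~hot) = True
    ~cache = True
    cache | ~hot = True
      ~hot = True
  net | light = True
Both conjuncts True, so the formula holds.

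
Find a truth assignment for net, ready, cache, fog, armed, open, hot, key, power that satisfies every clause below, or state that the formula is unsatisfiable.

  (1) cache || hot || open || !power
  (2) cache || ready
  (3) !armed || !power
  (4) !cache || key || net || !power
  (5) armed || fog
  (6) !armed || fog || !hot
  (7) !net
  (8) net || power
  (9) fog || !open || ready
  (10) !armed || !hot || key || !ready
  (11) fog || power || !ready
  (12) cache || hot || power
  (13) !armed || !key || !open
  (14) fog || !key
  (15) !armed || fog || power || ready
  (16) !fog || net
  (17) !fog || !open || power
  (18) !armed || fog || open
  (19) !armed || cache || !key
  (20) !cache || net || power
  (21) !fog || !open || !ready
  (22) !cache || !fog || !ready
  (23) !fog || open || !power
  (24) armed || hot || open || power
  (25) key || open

Case net = True:
  Clause (!net) is falsified — contradiction.
Case net = False:
  (net || power) forces power = True.
  (!armed || !power) forces armed = False.
  (armed || fog) forces fog = True.
  Clause (!fog || net) is falsified — contradiction.
Both cases fail, so the formula is unsatisfiable.

UNSATISFIABLE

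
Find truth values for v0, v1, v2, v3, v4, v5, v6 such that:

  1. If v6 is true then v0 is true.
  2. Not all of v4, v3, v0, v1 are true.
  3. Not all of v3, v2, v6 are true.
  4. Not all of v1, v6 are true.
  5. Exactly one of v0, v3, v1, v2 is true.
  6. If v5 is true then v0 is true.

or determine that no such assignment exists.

v0: True; v1: False; v2: False; v3: False; v4: True; v5: False; v6: False

  (1) v6=F ⇒ v0: vacuous ✓
  (2) {v4, v3, v0, v1}: 2/4 true — not all ✓
  (3) {v3, v2, v6}: 0/3 true — not all ✓
  (4) {v1, v6}: 0/2 true — not all ✓
  (5) {v0, v3, v1, v2}: 1 true — exactly one ✓
  (6) v5=F ⇒ v0: vacuous ✓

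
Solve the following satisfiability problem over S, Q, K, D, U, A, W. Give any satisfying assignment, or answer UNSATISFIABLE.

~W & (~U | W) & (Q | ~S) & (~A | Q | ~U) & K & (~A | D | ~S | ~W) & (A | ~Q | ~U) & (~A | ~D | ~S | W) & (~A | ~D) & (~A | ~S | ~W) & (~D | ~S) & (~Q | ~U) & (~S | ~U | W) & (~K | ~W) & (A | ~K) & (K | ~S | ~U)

Unit clause (~W) forces W = False.
In (~U | W) only ~U is left, so U = False.
Unit clause (K) forces K = True.
In (A | ~K) only A is left, so A = True.
In (~A | ~D) only ~D is left, so D = False.
Set S = True.
  then (Q | ~S) forces Q = True.
All clauses satisfied.

S=T, Q=T, K=T, D=F, U=F, A=T, W=F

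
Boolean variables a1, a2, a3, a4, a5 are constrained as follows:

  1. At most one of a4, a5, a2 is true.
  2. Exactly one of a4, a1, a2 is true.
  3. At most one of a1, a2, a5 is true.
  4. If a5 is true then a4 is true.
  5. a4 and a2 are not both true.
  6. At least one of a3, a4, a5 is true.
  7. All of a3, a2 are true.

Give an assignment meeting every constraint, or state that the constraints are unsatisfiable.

a1 = False, a2 = True, a3 = True, a4 = False, a5 = False

  (1) {a4, a5, a2}: 1 true — at most one ✓
  (2) {a4, a1, a2}: 1 true — exactly one ✓
  (3) {a1, a2, a5}: 1 true — at most one ✓
  (4) a5=F ⇒ a4: vacuous ✓
  (5) a4=F, a2=T — not both ✓
  (6) {a3, a4, a5}: 1 true — at least one ✓
  (7) {a3, a2}: all 2 true ✓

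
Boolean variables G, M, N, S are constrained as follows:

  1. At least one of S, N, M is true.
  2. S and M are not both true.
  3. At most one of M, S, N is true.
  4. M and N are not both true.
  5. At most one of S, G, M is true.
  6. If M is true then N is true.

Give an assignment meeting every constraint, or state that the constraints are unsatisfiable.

G = False; M = False; N = False; S = True

  (1) {S, N, M}: 1 true — at least one ✓
  (2) S=T, M=F — not both ✓
  (3) {M, S, N}: 1 true — at most one ✓
  (4) M=F, N=F — not both ✓
  (5) {S, G, M}: 1 true — at most one ✓
  (6) M=F ⇒ N: vacuous ✓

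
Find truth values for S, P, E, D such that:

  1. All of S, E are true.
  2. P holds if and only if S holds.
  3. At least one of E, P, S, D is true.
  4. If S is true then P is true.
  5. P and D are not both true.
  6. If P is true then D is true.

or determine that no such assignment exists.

Case S = True:
  (1) forces E = True.
  (2) with S=T forces P = True.
  (5) with P=T forces D = False.
  Constraint (6) is violated (P=T, D=F) — contradiction.
Case S = False:
  Constraint (1) is violated (S=F) — contradiction.
Both cases fail — unsatisfiable.

UNSATISFIABLE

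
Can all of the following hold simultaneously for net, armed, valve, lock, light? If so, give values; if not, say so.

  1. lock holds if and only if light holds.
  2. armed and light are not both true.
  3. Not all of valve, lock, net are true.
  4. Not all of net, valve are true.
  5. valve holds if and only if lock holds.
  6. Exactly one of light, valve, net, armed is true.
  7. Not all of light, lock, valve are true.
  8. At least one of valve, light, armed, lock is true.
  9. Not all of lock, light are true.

net = False, armed = True, valve = False, lock = False, light = False

  (1) lock=F, light=F — same ✓
  (2) armed=T, light=F — not both ✓
  (3) {valve, lock, net}: 0/3 true — not all ✓
  (4) {net, valve}: 0/2 true — not all ✓
  (5) valve=F, lock=F — same ✓
  (6) {light, valve, net, armed}: 1 true — exactly one ✓
  (7) {light, lock, valve}: 0/3 true — not all ✓
  (8) {valve, light, armed, lock}: 1 true — at least one ✓
  (9) {lock, light}: 0/2 true — not all ✓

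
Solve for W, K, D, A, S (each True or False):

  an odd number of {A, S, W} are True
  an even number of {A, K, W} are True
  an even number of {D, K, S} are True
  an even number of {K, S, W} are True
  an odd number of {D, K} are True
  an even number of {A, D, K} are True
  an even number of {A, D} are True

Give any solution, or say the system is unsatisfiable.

W: True, K: False, D: True, A: True, S: True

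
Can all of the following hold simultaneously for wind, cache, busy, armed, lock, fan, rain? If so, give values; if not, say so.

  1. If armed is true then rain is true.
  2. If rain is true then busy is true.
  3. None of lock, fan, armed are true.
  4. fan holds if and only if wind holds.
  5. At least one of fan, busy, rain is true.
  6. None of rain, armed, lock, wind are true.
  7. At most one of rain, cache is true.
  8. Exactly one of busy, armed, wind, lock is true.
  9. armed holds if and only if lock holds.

wind = False, cache = True, busy = True, armed = False, lock = False, fan = False, rain = False

  (1) armed=F ⇒ rain: vacuous ✓
  (2) rain=F ⇒ busy: vacuous ✓
  (3) {lock, fan, armed}: 0 true — none ✓
  (4) fan=F, wind=F — same ✓
  (5) {fan, busy, rain}: 1 true — at least one ✓
  (6) {rain, armed, lock, wind}: 0 true — none ✓
  (7) {rain, cache}: 1 true — at most one ✓
  (8) {busy, armed, wind, lock}: 1 true — exactly one ✓
  (9) armed=F, lock=F — same ✓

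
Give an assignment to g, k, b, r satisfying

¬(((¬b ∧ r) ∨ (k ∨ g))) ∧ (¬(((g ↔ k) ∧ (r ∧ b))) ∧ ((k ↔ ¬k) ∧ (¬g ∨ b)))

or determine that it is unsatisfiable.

Unsatisfiable — no assignment works.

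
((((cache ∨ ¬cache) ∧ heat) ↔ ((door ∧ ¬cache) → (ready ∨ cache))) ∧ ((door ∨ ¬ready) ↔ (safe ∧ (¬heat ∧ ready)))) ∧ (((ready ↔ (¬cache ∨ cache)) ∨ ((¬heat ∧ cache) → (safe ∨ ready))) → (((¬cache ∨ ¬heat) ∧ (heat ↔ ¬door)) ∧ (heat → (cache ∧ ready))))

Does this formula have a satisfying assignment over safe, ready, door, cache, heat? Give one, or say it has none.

No satisfying assignment exists.

Case ready = True: the formula simplifies to (((cache ∨ ¬cache) ∧ heat) ∧ (door ↔ (safe ∧ ¬heat))) ∧ (((¬cache ∨ ¬heat) ∧ (heat ↔ ¬door)) ∧ (heat → cache)).
  heat = True: simplifies to ((cache ∨ ¬cache) ∧ ¬door) ∧ ((¬cache ∧ ¬door) ∧ cache).
    cache = True: the conjunct ¬cache is False.
    cache = False: the conjunct cache is False.
  heat = False: the conjunct heat is False.
Case ready = False: the conjunct (door ∨ ¬ready) ↔ (safe ∧ (¬heat ∧ ready)) becomes (door ∨ True) ↔ (safe ∧ False) = False.
Both cases fail — unsatisfiable.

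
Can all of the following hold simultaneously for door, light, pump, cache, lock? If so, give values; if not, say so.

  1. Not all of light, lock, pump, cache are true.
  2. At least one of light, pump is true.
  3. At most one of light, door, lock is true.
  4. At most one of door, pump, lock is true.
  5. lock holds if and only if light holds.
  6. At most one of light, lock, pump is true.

door: False, light: False, pump: True, cache: False, lock: False

  (1) {light, lock, pump, cache}: 1/4 true — not all ✓
  (2) {light, pump}: 1 true — at least one ✓
  (3) {light, door, lock}: 0 true — at most one ✓
  (4) {door, pump, lock}: 1 true — at most one ✓
  (5) lock=F, light=F — same ✓
  (6) {light, lock, pump}: 1 true — at most one ✓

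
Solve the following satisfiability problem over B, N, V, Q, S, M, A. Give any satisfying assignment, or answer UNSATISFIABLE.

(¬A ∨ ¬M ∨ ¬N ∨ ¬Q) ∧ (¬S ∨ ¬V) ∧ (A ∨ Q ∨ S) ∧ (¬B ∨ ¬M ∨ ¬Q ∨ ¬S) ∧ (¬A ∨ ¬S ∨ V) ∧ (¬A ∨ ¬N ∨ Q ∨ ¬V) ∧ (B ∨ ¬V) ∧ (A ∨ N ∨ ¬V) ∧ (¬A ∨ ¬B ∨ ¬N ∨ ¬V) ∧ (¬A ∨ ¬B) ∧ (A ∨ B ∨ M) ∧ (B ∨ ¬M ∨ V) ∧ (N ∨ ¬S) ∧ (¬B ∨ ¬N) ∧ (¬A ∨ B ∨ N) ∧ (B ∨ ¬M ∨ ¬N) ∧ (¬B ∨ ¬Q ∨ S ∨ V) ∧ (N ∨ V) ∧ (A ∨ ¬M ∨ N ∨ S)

B = False, N = True, V = False, Q = True, S = False, M = False, A = True

Set B = False.
  then (B ∨ ¬V) forces V = False.
  then (B ∨ ¬M ∨ V) forces M = False.
  then (N ∨ V) forces N = True.
  then (A ∨ B ∨ M) forces A = True.
  then (¬A ∨ ¬S ∨ V) forces S = False.
Set Q = True.
All clauses satisfied.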